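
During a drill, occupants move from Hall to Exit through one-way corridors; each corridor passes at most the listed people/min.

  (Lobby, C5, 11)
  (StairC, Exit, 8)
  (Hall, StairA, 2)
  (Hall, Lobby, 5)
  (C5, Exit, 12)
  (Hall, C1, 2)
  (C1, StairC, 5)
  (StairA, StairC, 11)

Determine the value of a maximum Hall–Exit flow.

Augment Hall→Lobby→C5→Exit: bottleneck 5, flow now 5.
Augment Hall→C1→StairC→Exit: bottleneck 2, flow now 7.
Augment Hall→StairA→StairC→Exit: bottleneck 2, flow now 9.
No augmenting path remains; maximum flow = 9.
In the residual graph, reachable from Hall: {Hall}.
Min-cut edges: Hall→Lobby (5), Hall→C1 (2), Hall→StairA (2); capacity 5 + 2 + 2 = 9.
This cut is saturated, so no flow can exceed 9.

9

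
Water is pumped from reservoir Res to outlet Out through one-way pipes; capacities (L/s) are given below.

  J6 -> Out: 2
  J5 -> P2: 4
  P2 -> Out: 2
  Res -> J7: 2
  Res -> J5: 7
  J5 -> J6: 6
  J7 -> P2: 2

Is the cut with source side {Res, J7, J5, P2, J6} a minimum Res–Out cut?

Yes — it is a minimum cut (capacity 4).

Given cut capacity: 2 + 2 = 4.
Augment Res→J7→P2→Out: bottleneck 2, flow now 2.
Augment Res→J5→J6→Out: bottleneck 2, flow now 4.
No augmenting path remains; maximum flow = 4.
Cut capacity 4 equals the max flow, so it is a minimum cut.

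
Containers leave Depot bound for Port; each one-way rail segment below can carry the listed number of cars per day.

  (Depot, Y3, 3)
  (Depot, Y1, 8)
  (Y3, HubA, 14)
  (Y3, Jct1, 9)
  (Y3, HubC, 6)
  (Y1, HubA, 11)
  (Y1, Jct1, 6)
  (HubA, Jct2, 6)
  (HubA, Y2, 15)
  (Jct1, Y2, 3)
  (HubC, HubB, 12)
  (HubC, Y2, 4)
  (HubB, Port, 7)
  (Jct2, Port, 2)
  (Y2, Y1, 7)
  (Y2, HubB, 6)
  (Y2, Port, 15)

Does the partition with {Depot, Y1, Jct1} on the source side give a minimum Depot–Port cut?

No — its capacity is 17, but the minimum cut has capacity 11.

Given cut capacity: 3 + 11 + 3 = 17.
Augment Depot→Y3→HubA→Jct2→Port: bottleneck 2, flow now 2.
Augment Depot→Y3→HubA→Y2→Port: bottleneck 1, flow now 3.
Augment Depot→Y1→HubA→Y2→Port: bottleneck 8, flow now 11.
No augmenting path remains; maximum flow = 11.
In the residual graph, reachable from Depot: {Depot}.
Min-cut edges: Depot→Y3 (3), Depot→Y1 (8); capacity 3 + 8 = 11.
Cut capacity 17 exceeds the max flow 11, so it is not minimum.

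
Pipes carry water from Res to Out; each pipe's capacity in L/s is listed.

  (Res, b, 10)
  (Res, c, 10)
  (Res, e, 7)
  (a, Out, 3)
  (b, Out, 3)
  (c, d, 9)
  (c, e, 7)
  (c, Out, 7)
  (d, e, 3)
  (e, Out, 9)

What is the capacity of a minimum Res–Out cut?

19

Augment Res→b→Out: bottleneck 3, flow now 3.
Augment Res→c→Out: bottleneck 7, flow now 10.
Augment Res→e→Out: bottleneck 7, flow now 17.
Augment Res→c→e→Out: bottleneck 2, flow now 19.
No augmenting path remains; maximum flow = 19.
By max-flow min-cut, the minimum cut capacity equals the max flow.
In the residual graph, reachable from Res: {Res, b, c, d, e}.
Min-cut edges: b→Out (3), c→Out (7), e→Out (9); capacity 3 + 7 + 9 = 19.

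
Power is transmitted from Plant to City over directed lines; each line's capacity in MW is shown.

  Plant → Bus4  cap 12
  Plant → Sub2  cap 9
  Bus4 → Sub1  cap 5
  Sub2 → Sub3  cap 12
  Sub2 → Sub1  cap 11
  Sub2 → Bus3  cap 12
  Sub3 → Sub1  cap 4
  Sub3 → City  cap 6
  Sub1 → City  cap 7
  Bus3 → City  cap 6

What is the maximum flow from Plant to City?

14

Augment Plant→Bus4→Sub1→City: bottleneck 5, flow now 5.
Augment Plant→Sub2→Sub3→City: bottleneck 6, flow now 11.
Augment Plant→Sub2→Sub1→City: bottleneck 2, flow now 13.
Augment Plant→Sub2→Bus3→City: bottleneck 1, flow now 14.
No augmenting path remains; maximum flow = 14.
In the residual graph, reachable from Plant: {Plant, Bus4}.
Min-cut edges: Plant→Sub2 (9), Bus4→Sub1 (5); capacity 9 + 5 = 14.
This cut is saturated, so no flow can exceed 14.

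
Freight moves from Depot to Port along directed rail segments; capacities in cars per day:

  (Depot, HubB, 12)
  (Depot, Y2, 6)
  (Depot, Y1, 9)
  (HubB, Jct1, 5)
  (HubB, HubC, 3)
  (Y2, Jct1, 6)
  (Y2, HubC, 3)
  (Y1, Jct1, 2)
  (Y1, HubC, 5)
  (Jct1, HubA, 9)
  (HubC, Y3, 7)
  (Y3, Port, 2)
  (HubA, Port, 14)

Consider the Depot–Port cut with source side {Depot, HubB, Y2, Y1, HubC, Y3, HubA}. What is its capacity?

29

Edges leaving {Depot, HubB, Y2, Y1, HubC, Y3, HubA}: HubB→Jct1 (5), Y2→Jct1 (6), Y1→Jct1 (2), Y3→Port (2), HubA→Port (14).
Cut capacity = 5 + 6 + 2 + 2 + 14 = 29.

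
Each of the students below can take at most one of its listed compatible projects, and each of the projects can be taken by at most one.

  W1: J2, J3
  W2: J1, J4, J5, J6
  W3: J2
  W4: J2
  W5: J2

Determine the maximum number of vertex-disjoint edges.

3

Unit-capacity flow: source→left, listed edges, right→sink; max matching = max flow.
Augmenting path W1→J2 (+1); matched 1.
Augmenting path W2→J1 (+1); matched 2.
Augmenting path W3→J2→W1→J3 (+1); matched 3.
No augmenting path remains; maximum matching = 3.
König certificate: {W1, W2, J2} is a vertex cover of size 3 (every listed pair touches it), so no matching can be larger.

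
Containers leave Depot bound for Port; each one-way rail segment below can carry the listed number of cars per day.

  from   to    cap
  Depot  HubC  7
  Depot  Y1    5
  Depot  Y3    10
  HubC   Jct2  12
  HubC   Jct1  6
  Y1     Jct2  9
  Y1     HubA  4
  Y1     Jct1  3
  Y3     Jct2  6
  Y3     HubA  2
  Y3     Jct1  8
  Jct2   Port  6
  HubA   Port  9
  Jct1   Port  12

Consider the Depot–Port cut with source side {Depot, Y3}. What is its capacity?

28

Edges leaving {Depot, Y3}: Depot→HubC (7), Depot→Y1 (5), Y3→Jct2 (6), Y3→HubA (2), Y3→Jct1 (8).
Cut capacity = 7 + 5 + 6 + 2 + 8 = 28.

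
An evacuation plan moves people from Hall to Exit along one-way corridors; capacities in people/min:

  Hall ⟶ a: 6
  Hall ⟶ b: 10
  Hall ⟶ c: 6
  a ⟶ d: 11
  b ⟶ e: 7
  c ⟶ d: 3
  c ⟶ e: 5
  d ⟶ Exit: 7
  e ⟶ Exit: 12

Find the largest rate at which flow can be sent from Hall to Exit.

19

Augment Hall→a→d→Exit: bottleneck 6, flow now 6.
Augment Hall→b→e→Exit: bottleneck 7, flow now 13.
Augment Hall→c→d→Exit: bottleneck 1, flow now 14.
Augment Hall→c→e→Exit: bottleneck 5, flow now 19.
No augmenting path remains; maximum flow = 19.
In the residual graph, reachable from Hall: {Hall, b}.
Min-cut edges: Hall→a (6), Hall→c (6), b→e (7); capacity 6 + 6 + 7 = 19.
This cut is saturated, so no flow can exceed 19.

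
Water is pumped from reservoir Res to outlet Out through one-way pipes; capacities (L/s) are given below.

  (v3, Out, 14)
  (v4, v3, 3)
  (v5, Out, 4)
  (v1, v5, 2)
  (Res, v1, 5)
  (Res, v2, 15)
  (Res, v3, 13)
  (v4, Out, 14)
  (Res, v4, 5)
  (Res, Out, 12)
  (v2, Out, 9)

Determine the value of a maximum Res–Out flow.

Augment Res→Out: bottleneck 12, flow now 12.
Augment Res→v2→Out: bottleneck 9, flow now 21.
Augment Res→v3→Out: bottleneck 13, flow now 34.
Augment Res→v4→Out: bottleneck 5, flow now 39.
Augment Res→v1→v5→Out: bottleneck 2, flow now 41.
No augmenting path remains; maximum flow = 41.
In the residual graph, reachable from Res: {Res, v1, v2}.
Min-cut edges: Res→v3 (13), Res→v4 (5), Res→Out (12), v1→v5 (2), v2→Out (9); capacity 13 + 5 + 12 + 2 + 9 = 41.
This cut is saturated, so no flow can exceed 41.

41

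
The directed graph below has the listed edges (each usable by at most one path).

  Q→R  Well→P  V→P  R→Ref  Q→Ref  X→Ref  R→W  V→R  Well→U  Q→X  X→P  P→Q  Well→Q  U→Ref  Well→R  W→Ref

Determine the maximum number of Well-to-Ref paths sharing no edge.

4

Assign every edge capacity 1; by Menger, the answer equals the max flow.
Path Well→Q→Ref (+1); total 1.
Path Well→R→Ref (+1); total 2.
Path Well→U→Ref (+1); total 3.
Path Well→P→Q→X→Ref (+1); total 4.
No residual Well→Ref path; max flow = 4.
Certifying cut of size 4: {Well→P, Well→Q, Well→R, Well→U}.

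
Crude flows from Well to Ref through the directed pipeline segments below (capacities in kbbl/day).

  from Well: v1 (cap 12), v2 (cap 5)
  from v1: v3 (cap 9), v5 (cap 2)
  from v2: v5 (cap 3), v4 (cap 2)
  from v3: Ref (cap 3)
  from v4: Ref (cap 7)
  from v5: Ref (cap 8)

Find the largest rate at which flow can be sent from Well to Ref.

10

Augment Well→v1→v3→Ref: bottleneck 3, flow now 3.
Augment Well→v1→v5→Ref: bottleneck 2, flow now 5.
Augment Well→v2→v4→Ref: bottleneck 2, flow now 7.
Augment Well→v2→v5→Ref: bottleneck 3, flow now 10.
No augmenting path remains; maximum flow = 10.
In the residual graph, reachable from Well: {Well, v1, v3}.
Min-cut edges: Well→v2 (5), v1→v5 (2), v3→Ref (3); capacity 5 + 2 + 3 = 10.
This cut is saturated, so no flow can exceed 10.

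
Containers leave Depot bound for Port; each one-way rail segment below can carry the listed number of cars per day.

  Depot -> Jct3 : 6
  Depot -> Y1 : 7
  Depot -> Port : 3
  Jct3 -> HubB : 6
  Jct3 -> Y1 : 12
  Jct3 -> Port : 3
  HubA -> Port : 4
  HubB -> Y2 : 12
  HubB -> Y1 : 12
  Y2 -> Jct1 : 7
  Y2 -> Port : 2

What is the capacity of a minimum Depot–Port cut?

8

Augment Depot→Port: bottleneck 3, flow now 3.
Augment Depot→Jct3→Port: bottleneck 3, flow now 6.
Augment Depot→Jct3→HubB→Y2→Port: bottleneck 2, flow now 8.
No augmenting path remains; maximum flow = 8.
By max-flow min-cut, the minimum cut capacity equals the max flow.
In the residual graph, reachable from Depot: {Depot, Jct3, HubB, Y2, Jct1, Y1}.
Min-cut edges: Depot→Port (3), Jct3→Port (3), Y2→Port (2); capacity 3 + 3 + 2 = 8.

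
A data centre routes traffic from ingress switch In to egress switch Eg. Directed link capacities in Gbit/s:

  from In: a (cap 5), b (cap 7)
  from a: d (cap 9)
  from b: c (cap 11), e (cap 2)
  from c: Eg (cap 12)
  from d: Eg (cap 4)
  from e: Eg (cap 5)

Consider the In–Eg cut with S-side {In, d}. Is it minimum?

Given cut capacity: 5 + 7 + 4 = 16.
Augment In→a→d→Eg: bottleneck 4, flow now 4.
Augment In→b→c→Eg: bottleneck 7, flow now 11.
No augmenting path remains; maximum flow = 11.
In the residual graph, reachable from In: {In, a, d}.
Min-cut edges: In→b (7), d→Eg (4); capacity 7 + 4 = 11.
Cut capacity 16 exceeds the max flow 11, so it is not minimum.

No — its capacity is 16, but the minimum cut has capacity 11.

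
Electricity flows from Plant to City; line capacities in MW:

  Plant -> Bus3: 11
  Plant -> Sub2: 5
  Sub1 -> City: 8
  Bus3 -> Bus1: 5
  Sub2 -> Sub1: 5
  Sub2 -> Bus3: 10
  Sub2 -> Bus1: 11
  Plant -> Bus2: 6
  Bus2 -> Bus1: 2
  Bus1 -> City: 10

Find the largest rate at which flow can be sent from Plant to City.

12

Augment Plant→Bus3→Bus1→City: bottleneck 5, flow now 5.
Augment Plant→Bus2→Bus1→City: bottleneck 2, flow now 7.
Augment Plant→Sub2→Sub1→City: bottleneck 5, flow now 12.
No augmenting path remains; maximum flow = 12.
In the residual graph, reachable from Plant: {Plant, Bus3, Bus2}.
Min-cut edges: Plant→Sub2 (5), Bus3→Bus1 (5), Bus2→Bus1 (2); capacity 5 + 5 + 2 = 12.
This cut is saturated, so no flow can exceed 12.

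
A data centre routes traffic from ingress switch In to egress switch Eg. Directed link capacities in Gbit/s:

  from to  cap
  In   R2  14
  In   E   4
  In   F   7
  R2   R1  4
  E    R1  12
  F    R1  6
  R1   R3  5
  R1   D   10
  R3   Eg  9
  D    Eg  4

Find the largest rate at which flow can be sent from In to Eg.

9

Augment In→R2→R1→R3→Eg: bottleneck 4, flow now 4.
Augment In→E→R1→R3→Eg: bottleneck 1, flow now 5.
Augment In→E→R1→D→Eg: bottleneck 3, flow now 8.
Augment In→F→R1→D→Eg: bottleneck 1, flow now 9.
No augmenting path remains; maximum flow = 9.
In the residual graph, reachable from In: {In, R2, E, F, R1, D}.
Min-cut edges: R1→R3 (5), D→Eg (4); capacity 5 + 4 = 9.
This cut is saturated, so no flow can exceed 9.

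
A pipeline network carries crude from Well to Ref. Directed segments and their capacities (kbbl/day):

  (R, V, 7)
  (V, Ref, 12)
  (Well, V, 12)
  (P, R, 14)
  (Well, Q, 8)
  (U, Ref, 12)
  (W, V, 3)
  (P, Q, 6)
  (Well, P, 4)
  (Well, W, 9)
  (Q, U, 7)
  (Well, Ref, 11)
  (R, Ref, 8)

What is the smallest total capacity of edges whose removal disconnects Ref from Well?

Augment Well→Ref: bottleneck 11, flow now 11.
Augment Well→V→Ref: bottleneck 12, flow now 23.
Augment Well→P→R→Ref: bottleneck 4, flow now 27.
Augment Well→Q→U→Ref: bottleneck 7, flow now 34.
No augmenting path remains; maximum flow = 34.
By max-flow min-cut, the minimum cut capacity equals the max flow.
In the residual graph, reachable from Well: {Well, Q, V, W}.
Min-cut edges: Well→P (4), Well→Ref (11), Q→U (7), V→Ref (12); capacity 4 + 11 + 7 + 12 = 34.

34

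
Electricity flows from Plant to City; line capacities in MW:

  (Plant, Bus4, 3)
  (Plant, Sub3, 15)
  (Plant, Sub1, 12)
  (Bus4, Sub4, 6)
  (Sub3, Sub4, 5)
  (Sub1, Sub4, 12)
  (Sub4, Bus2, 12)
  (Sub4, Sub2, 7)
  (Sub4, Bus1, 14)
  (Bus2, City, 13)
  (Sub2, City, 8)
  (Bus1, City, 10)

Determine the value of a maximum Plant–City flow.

20

Augment Plant→Bus4→Sub4→Bus2→City: bottleneck 3, flow now 3.
Augment Plant→Sub3→Sub4→Bus2→City: bottleneck 5, flow now 8.
Augment Plant→Sub1→Sub4→Bus2→City: bottleneck 4, flow now 12.
Augment Plant→Sub1→Sub4→Sub2→City: bottleneck 7, flow now 19.
Augment Plant→Sub1→Sub4→Bus1→City: bottleneck 1, flow now 20.
No augmenting path remains; maximum flow = 20.
In the residual graph, reachable from Plant: {Plant, Sub3}.
Min-cut edges: Plant→Bus4 (3), Plant→Sub1 (12), Sub3→Sub4 (5); capacity 3 + 12 + 5 = 20.
This cut is saturated, so no flow can exceed 20.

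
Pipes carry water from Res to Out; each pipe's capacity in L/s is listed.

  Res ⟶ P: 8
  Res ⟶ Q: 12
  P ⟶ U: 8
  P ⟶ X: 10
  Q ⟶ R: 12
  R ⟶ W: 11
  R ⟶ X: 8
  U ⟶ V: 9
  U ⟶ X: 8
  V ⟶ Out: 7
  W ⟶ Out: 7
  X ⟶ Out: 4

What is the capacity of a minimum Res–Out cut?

18

Augment Res→P→X→Out: bottleneck 4, flow now 4.
Augment Res→P→U→V→Out: bottleneck 4, flow now 8.
Augment Res→Q→R→W→Out: bottleneck 7, flow now 15.
Augment Res→Q→R→X→P→U→V→Out: bottleneck 3, flow now 18. (uses reverse residual edge)
No augmenting path remains; maximum flow = 18.
By max-flow min-cut, the minimum cut capacity equals the max flow.
In the residual graph, reachable from Res: {Res, P, Q, R, U, V, W, X}.
Min-cut edges: V→Out (7), W→Out (7), X→Out (4); capacity 7 + 7 + 4 = 18.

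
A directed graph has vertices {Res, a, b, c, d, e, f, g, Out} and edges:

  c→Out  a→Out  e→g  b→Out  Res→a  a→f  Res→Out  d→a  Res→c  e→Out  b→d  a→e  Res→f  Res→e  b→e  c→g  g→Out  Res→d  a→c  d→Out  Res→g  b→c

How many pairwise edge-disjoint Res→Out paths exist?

Assign every edge capacity 1; by Menger, the answer equals the max flow.
Path Res→Out (+1); total 1.
Path Res→a→Out (+1); total 2.
Path Res→c→Out (+1); total 3.
Path Res→d→Out (+1); total 4.
Path Res→e→Out (+1); total 5.
Path Res→g→Out (+1); total 6.
No residual Res→Out path; max flow = 6.
Certifying cut of size 6: {Res→Out, Res→a, Res→c, Res→d, Res→e, Res→g}.

6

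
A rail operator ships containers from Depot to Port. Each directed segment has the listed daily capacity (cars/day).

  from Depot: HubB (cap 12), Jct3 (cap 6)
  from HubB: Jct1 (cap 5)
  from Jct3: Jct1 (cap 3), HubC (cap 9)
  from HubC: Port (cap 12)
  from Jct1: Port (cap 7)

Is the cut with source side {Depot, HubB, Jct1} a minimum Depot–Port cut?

Given cut capacity: 6 + 7 = 13.
Augment Depot→HubB→Jct1→Port: bottleneck 5, flow now 5.
Augment Depot→Jct3→HubC→Port: bottleneck 6, flow now 11.
No augmenting path remains; maximum flow = 11.
In the residual graph, reachable from Depot: {Depot, HubB}.
Min-cut edges: Depot→Jct3 (6), HubB→Jct1 (5); capacity 6 + 5 = 11.
Cut capacity 13 exceeds the max flow 11, so it is not minimum.

No — its capacity is 13, but the minimum cut has capacity 11.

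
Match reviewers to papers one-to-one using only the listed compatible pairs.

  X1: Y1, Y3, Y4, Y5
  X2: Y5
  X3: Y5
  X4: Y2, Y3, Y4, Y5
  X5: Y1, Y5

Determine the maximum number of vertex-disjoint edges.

4

Unit-capacity flow: source→left, listed edges, right→sink; max matching = max flow.
Augmenting path X1→Y1 (+1); matched 1.
Augmenting path X2→Y5 (+1); matched 2.
Augmenting path X4→Y2 (+1); matched 3.
Augmenting path X5→Y1→X1→Y3 (+1); matched 4.
No augmenting path remains; maximum matching = 4.
König certificate: {X1, X4, X5, Y5} is a vertex cover of size 4 (every listed pair touches it), so no matching can be larger.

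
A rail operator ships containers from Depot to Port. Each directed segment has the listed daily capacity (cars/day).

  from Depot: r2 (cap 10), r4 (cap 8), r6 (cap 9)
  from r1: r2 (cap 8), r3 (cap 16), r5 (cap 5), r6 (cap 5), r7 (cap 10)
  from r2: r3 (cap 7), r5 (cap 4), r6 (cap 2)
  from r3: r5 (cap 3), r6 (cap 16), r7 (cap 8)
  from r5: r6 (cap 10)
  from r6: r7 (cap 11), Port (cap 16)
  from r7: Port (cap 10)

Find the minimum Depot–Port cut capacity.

Augment Depot→r6→Port: bottleneck 9, flow now 9.
Augment Depot→r2→r6→Port: bottleneck 2, flow now 11.
Augment Depot→r2→r3→r6→Port: bottleneck 5, flow now 16.
Augment Depot→r2→r3→r7→Port: bottleneck 2, flow now 18.
Augment Depot→r2→r5→r6→r7→Port: bottleneck 1, flow now 19.
No augmenting path remains; maximum flow = 19.
By max-flow min-cut, the minimum cut capacity equals the max flow.
In the residual graph, reachable from Depot: {Depot, r4}.
Min-cut edges: Depot→r2 (10), Depot→r6 (9); capacity 10 + 9 = 19.

19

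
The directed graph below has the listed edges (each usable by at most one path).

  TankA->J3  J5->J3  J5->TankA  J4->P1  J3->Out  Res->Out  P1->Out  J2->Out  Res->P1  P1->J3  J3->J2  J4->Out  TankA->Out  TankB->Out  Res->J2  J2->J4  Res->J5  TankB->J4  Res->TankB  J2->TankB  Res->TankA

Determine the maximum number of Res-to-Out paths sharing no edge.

6

Assign every edge capacity 1; by Menger, the answer equals the max flow.
Path Res→Out (+1); total 1.
Path Res→J2→Out (+1); total 2.
Path Res→P1→Out (+1); total 3.
Path Res→TankA→Out (+1); total 4.
Path Res→TankB→Out (+1); total 5.
Path Res→J5→J3→Out (+1); total 6.
No residual Res→Out path; max flow = 6.
Certifying cut of size 6: {Res→J2, Res→J5, Res→Out, Res→P1, Res→TankA, Res→TankB}.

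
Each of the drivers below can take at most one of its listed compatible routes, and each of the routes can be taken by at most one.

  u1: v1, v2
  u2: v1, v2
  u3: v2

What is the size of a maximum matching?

Unit-capacity flow: source→left, listed edges, right→sink; max matching = max flow.
Augmenting path u1→v1 (+1); matched 1.
Augmenting path u2→v2 (+1); matched 2.
No augmenting path remains; maximum matching = 2.
König certificate: {v1, v2} is a vertex cover of size 2 (every listed pair touches it), so no matching can be larger.

2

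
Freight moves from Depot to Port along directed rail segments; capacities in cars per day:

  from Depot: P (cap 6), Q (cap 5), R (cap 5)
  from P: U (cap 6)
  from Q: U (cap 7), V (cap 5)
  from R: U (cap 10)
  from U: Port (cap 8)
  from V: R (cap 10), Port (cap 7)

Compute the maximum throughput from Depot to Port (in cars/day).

13

Augment Depot→P→U→Port: bottleneck 6, flow now 6.
Augment Depot→Q→U→Port: bottleneck 2, flow now 8.
Augment Depot→Q→V→Port: bottleneck 3, flow now 11.
Augment Depot→R→U→Q→V→Port: bottleneck 2, flow now 13. (uses reverse residual edge)
No augmenting path remains; maximum flow = 13.
In the residual graph, reachable from Depot: {Depot, P, R, U}.
Min-cut edges: Depot→Q (5), U→Port (8); capacity 5 + 8 = 13.
This cut is saturated, so no flow can exceed 13.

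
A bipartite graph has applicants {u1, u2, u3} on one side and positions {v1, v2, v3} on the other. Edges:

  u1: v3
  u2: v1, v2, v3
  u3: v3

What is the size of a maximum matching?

Unit-capacity flow: source→left, listed edges, right→sink; max matching = max flow.
Augmenting path u1→v3 (+1); matched 1.
Augmenting path u2→v1 (+1); matched 2.
No augmenting path remains; maximum matching = 2.
König certificate: {u2, v3} is a vertex cover of size 2 (every listed pair touches it), so no matching can be larger.

2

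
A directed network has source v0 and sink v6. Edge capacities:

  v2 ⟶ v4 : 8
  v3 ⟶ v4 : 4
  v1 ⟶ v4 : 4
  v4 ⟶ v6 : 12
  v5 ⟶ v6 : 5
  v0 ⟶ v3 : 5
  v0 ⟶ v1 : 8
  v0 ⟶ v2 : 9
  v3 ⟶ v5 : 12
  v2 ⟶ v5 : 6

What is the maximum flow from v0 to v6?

Augment v0→v1→v4→v6: bottleneck 4, flow now 4.
Augment v0→v2→v4→v6: bottleneck 8, flow now 12.
Augment v0→v2→v5→v6: bottleneck 1, flow now 13.
Augment v0→v3→v5→v6: bottleneck 4, flow now 17.
No augmenting path remains; maximum flow = 17.
In the residual graph, reachable from v0: {v0, v1, v2, v3, v4, v5}.
Min-cut edges: v4→v6 (12), v5→v6 (5); capacity 12 + 5 = 17.
This cut is saturated, so no flow can exceed 17.

17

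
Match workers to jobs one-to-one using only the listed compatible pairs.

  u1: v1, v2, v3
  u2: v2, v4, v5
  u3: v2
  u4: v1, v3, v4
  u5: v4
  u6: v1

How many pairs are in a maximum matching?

5

Unit-capacity flow: source→left, listed edges, right→sink; max matching = max flow.
Augmenting path u1→v1 (+1); matched 1.
Augmenting path u2→v2 (+1); matched 2.
Augmenting path u4→v3 (+1); matched 3.
Augmenting path u5→v4 (+1); matched 4.
Augmenting path u3→v2→u2→v5 (+1); matched 5.
No augmenting path remains; maximum matching = 5.
König certificate: {u2, v1, v2, v3, v4} is a vertex cover of size 5 (every listed pair touches it), so no matching can be larger.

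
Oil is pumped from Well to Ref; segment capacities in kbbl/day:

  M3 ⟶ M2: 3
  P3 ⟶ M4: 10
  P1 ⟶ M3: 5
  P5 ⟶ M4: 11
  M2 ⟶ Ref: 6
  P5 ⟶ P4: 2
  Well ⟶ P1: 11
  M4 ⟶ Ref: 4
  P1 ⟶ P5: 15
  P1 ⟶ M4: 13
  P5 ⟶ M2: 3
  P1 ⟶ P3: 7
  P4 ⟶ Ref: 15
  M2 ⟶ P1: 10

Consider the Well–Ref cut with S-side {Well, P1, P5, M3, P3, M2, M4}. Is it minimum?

No — its capacity is 12, but the minimum cut has capacity 11.

Given cut capacity: 2 + 6 + 4 = 12.
Augment Well→P1→M4→Ref: bottleneck 4, flow now 4.
Augment Well→P1→P5→M2→Ref: bottleneck 3, flow now 7.
Augment Well→P1→P5→P4→Ref: bottleneck 2, flow now 9.
Augment Well→P1→M3→M2→Ref: bottleneck 2, flow now 11.
No augmenting path remains; maximum flow = 11.
In the residual graph, reachable from Well: {Well}.
Min-cut edges: Well→P1 (11); capacity 11 = 11.
Cut capacity 12 exceeds the max flow 11, so it is not minimum.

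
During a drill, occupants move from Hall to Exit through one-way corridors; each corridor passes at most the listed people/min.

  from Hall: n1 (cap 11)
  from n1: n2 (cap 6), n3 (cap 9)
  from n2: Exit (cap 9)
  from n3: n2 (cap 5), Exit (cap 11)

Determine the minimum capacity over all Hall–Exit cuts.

Augment Hall→n1→n2→Exit: bottleneck 6, flow now 6.
Augment Hall→n1→n3→Exit: bottleneck 5, flow now 11.
No augmenting path remains; maximum flow = 11.
By max-flow min-cut, the minimum cut capacity equals the max flow.
In the residual graph, reachable from Hall: {Hall}.
Min-cut edges: Hall→n1 (11); capacity 11 = 11.

11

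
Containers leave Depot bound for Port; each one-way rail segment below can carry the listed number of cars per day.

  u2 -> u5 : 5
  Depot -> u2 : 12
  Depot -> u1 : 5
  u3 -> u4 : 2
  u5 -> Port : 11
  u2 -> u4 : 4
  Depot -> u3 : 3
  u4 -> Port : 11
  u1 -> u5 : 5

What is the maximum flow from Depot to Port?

Augment Depot→u1→u5→Port: bottleneck 5, flow now 5.
Augment Depot→u2→u4→Port: bottleneck 4, flow now 9.
Augment Depot→u2→u5→Port: bottleneck 5, flow now 14.
Augment Depot→u3→u4→Port: bottleneck 2, flow now 16.
No augmenting path remains; maximum flow = 16.
In the residual graph, reachable from Depot: {Depot, u2, u3}.
Min-cut edges: Depot→u1 (5), u2→u4 (4), u2→u5 (5), u3→u4 (2); capacity 5 + 4 + 5 + 2 = 16.
This cut is saturated, so no flow can exceed 16.

16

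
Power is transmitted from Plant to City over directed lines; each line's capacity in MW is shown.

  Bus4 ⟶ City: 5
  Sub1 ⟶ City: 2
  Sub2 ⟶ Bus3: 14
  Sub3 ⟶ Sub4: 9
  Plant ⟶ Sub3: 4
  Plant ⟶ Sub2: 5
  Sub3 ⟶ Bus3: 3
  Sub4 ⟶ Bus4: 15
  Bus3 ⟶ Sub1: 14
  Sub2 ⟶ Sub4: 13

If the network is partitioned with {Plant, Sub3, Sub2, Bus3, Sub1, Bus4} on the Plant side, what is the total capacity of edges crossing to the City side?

29

Edges leaving {Plant, Sub3, Sub2, Bus3, Sub1, Bus4}: Sub3→Sub4 (9), Sub2→Sub4 (13), Sub1→City (2), Bus4→City (5).
Cut capacity = 9 + 13 + 2 + 5 = 29.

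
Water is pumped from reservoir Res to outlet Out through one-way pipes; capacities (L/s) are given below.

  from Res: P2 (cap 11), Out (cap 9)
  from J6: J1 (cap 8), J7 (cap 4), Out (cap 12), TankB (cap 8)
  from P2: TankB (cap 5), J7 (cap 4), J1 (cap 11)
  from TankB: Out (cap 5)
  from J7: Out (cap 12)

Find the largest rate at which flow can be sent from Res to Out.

18

Augment Res→Out: bottleneck 9, flow now 9.
Augment Res→P2→TankB→Out: bottleneck 5, flow now 14.
Augment Res→P2→J7→Out: bottleneck 4, flow now 18.
No augmenting path remains; maximum flow = 18.
In the residual graph, reachable from Res: {Res, P2, J1}.
Min-cut edges: Res→Out (9), P2→TankB (5), P2→J7 (4); capacity 9 + 5 + 4 = 18.
This cut is saturated, so no flow can exceed 18.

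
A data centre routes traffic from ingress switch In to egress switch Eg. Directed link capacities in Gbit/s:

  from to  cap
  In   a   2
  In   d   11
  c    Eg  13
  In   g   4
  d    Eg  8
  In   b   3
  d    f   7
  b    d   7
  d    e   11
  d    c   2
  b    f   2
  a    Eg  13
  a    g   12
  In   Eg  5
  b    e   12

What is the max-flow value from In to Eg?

Augment In→Eg: bottleneck 5, flow now 5.
Augment In→a→Eg: bottleneck 2, flow now 7.
Augment In→d→Eg: bottleneck 8, flow now 15.
Augment In→d→c→Eg: bottleneck 2, flow now 17.
No augmenting path remains; maximum flow = 17.
In the residual graph, reachable from In: {In, b, d, e, f, g}.
Min-cut edges: In→a (2), In→Eg (5), d→c (2), d→Eg (8); capacity 2 + 5 + 2 + 8 = 17.
This cut is saturated, so no flow can exceed 17.

17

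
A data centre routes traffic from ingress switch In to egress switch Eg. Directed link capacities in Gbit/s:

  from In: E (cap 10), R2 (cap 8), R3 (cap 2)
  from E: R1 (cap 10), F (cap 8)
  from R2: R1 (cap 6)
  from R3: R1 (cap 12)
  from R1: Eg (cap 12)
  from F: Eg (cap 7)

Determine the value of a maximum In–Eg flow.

Augment In→E→R1→Eg: bottleneck 10, flow now 10.
Augment In→R2→R1→Eg: bottleneck 2, flow now 12.
Augment In→R2→R1→E→F→Eg: bottleneck 4, flow now 16. (uses reverse residual edge)
Augment In→R3→R1→E→F→Eg: bottleneck 2, flow now 18. (uses reverse residual edge)
No augmenting path remains; maximum flow = 18.
In the residual graph, reachable from In: {In, R2}.
Min-cut edges: In→E (10), In→R3 (2), R2→R1 (6); capacity 10 + 2 + 6 = 18.
This cut is saturated, so no flow can exceed 18.

18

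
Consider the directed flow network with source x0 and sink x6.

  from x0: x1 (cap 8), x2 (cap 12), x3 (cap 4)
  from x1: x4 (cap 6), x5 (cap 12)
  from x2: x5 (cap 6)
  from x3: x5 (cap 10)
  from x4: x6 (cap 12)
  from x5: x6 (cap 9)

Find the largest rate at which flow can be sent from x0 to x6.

15

Augment x0→x1→x4→x6: bottleneck 6, flow now 6.
Augment x0→x1→x5→x6: bottleneck 2, flow now 8.
Augment x0→x2→x5→x6: bottleneck 6, flow now 14.
Augment x0→x3→x5→x6: bottleneck 1, flow now 15.
No augmenting path remains; maximum flow = 15.
In the residual graph, reachable from x0: {x0, x1, x2, x3, x5}.
Min-cut edges: x1→x4 (6), x5→x6 (9); capacity 6 + 9 = 15.
This cut is saturated, so no flow can exceed 15.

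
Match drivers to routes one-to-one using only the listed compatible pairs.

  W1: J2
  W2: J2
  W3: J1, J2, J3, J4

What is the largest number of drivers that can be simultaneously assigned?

Unit-capacity flow: source→left, listed edges, right→sink; max matching = max flow.
Augmenting path W1→J2 (+1); matched 1.
Augmenting path W3→J1 (+1); matched 2.
No augmenting path remains; maximum matching = 2.
König certificate: {W3, J2} is a vertex cover of size 2 (every listed pair touches it), so no matching can be larger.

2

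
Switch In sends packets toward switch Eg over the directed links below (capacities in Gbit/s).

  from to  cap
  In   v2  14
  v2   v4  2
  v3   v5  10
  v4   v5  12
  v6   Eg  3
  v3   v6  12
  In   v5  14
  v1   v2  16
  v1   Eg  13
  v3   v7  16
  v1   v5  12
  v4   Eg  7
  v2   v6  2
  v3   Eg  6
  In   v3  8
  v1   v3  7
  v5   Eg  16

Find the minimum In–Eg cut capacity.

Augment In→v3→Eg: bottleneck 6, flow now 6.
Augment In→v5→Eg: bottleneck 14, flow now 20.
Augment In→v2→v4→Eg: bottleneck 2, flow now 22.
Augment In→v2→v6→Eg: bottleneck 2, flow now 24.
Augment In→v3→v5→Eg: bottleneck 2, flow now 26.
No augmenting path remains; maximum flow = 26.
By max-flow min-cut, the minimum cut capacity equals the max flow.
In the residual graph, reachable from In: {In, v2}.
Min-cut edges: In→v3 (8), In→v5 (14), v2→v4 (2), v2→v6 (2); capacity 8 + 14 + 2 + 2 = 26.

26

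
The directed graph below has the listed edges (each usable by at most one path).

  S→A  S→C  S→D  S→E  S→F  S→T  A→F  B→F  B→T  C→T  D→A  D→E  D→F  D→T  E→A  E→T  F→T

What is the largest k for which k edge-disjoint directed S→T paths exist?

Assign every edge capacity 1; by Menger, the answer equals the max flow.
Path S→T (+1); total 1.
Path S→C→T (+1); total 2.
Path S→D→T (+1); total 3.
Path S→E→T (+1); total 4.
Path S→F→T (+1); total 5.
No residual S→T path; max flow = 5.
Certifying cut of size 5: {F→T, S→C, S→D, S→E, S→T}.

5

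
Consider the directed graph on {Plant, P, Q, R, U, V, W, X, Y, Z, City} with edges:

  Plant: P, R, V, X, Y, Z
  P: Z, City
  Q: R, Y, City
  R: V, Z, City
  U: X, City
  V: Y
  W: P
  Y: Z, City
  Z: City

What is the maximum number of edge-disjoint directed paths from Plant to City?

Assign every edge capacity 1; by Menger, the answer equals the max flow.
Path Plant→P→City (+1); total 1.
Path Plant→R→City (+1); total 2.
Path Plant→Y→City (+1); total 3.
Path Plant→Z→City (+1); total 4.
No residual Plant→City path; max flow = 4.
Certifying cut of size 4: {Plant→P, Plant→R, Y→City, Z→City}.

4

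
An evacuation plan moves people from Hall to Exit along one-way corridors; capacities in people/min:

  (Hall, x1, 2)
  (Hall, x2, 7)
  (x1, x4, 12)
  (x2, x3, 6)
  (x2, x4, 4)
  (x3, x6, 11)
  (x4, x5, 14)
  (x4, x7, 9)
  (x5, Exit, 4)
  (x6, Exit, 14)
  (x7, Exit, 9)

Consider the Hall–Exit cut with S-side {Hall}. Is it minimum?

Yes — it is a minimum cut (capacity 9).

Given cut capacity: 2 + 7 = 9.
Augment Hall→x1→x4→x5→Exit: bottleneck 2, flow now 2.
Augment Hall→x2→x3→x6→Exit: bottleneck 6, flow now 8.
Augment Hall→x2→x4→x5→Exit: bottleneck 1, flow now 9.
No augmenting path remains; maximum flow = 9.
Cut capacity 9 equals the max flow, so it is a minimum cut.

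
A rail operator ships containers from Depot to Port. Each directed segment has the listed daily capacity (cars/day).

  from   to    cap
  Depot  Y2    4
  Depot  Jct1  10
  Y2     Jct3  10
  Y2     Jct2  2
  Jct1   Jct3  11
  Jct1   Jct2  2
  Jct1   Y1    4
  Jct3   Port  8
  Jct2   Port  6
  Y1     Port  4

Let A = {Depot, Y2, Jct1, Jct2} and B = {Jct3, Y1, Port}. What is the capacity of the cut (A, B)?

Edges leaving {Depot, Y2, Jct1, Jct2}: Y2→Jct3 (10), Jct1→Jct3 (11), Jct1→Y1 (4), Jct2→Port (6).
Cut capacity = 10 + 11 + 4 + 6 = 31.

31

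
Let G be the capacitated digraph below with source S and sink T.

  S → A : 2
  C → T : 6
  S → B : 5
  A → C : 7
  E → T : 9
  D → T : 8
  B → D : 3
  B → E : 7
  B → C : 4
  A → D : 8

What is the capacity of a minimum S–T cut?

7

Augment S→A→C→T: bottleneck 2, flow now 2.
Augment S→B→C→T: bottleneck 4, flow now 6.
Augment S→B→D→T: bottleneck 1, flow now 7.
No augmenting path remains; maximum flow = 7.
By max-flow min-cut, the minimum cut capacity equals the max flow.
In the residual graph, reachable from S: {S}.
Min-cut edges: S→A (2), S→B (5); capacity 2 + 5 = 7.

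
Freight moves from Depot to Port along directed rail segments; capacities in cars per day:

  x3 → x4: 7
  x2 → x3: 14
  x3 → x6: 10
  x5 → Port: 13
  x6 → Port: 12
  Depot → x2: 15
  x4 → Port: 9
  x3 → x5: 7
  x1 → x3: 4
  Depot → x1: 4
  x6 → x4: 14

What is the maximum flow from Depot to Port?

18

Augment Depot→x1→x3→x4→Port: bottleneck 4, flow now 4.
Augment Depot→x2→x3→x4→Port: bottleneck 3, flow now 7.
Augment Depot→x2→x3→x5→Port: bottleneck 7, flow now 14.
Augment Depot→x2→x3→x6→Port: bottleneck 4, flow now 18.
No augmenting path remains; maximum flow = 18.
In the residual graph, reachable from Depot: {Depot, x2}.
Min-cut edges: Depot→x1 (4), x2→x3 (14); capacity 4 + 14 = 18.
This cut is saturated, so no flow can exceed 18.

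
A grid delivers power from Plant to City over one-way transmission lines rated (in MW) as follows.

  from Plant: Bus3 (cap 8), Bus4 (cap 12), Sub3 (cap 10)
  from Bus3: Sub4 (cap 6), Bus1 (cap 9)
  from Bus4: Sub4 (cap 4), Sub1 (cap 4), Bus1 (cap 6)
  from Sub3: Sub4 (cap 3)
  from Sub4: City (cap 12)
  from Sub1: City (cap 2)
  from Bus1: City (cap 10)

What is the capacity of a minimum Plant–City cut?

Augment Plant→Bus3→Sub4→City: bottleneck 6, flow now 6.
Augment Plant→Bus3→Bus1→City: bottleneck 2, flow now 8.
Augment Plant→Bus4→Sub4→City: bottleneck 4, flow now 12.
Augment Plant→Bus4→Sub1→City: bottleneck 2, flow now 14.
Augment Plant→Bus4→Bus1→City: bottleneck 6, flow now 20.
Augment Plant→Sub3→Sub4→City: bottleneck 2, flow now 22.
Augment Plant→Sub3→Sub4→Bus3→Bus1→City: bottleneck 1, flow now 23. (uses reverse residual edge)
No augmenting path remains; maximum flow = 23.
By max-flow min-cut, the minimum cut capacity equals the max flow.
In the residual graph, reachable from Plant: {Plant, Sub3}.
Min-cut edges: Plant→Bus3 (8), Plant→Bus4 (12), Sub3→Sub4 (3); capacity 8 + 12 + 3 = 23.

23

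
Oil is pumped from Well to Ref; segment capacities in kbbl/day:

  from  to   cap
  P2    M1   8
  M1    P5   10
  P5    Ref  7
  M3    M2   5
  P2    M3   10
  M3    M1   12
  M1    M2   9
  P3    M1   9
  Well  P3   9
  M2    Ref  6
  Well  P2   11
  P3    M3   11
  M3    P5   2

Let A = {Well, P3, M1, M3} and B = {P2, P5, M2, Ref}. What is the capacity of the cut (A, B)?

37

Edges leaving {Well, P3, M1, M3}: Well→P2 (11), M1→P5 (10), M1→M2 (9), M3→P5 (2), M3→M2 (5).
Cut capacity = 11 + 10 + 9 + 2 + 5 = 37.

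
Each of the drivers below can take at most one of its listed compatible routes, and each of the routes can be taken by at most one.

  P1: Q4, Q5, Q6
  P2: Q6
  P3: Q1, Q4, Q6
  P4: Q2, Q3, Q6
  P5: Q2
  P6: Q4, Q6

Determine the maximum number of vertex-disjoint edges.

Unit-capacity flow: source→left, listed edges, right→sink; max matching = max flow.
Augmenting path P1→Q4 (+1); matched 1.
Augmenting path P2→Q6 (+1); matched 2.
Augmenting path P3→Q1 (+1); matched 3.
Augmenting path P4→Q2 (+1); matched 4.
Augmenting path P5→Q2→P4→Q3 (+1); matched 5.
Augmenting path P6→Q4→P1→Q5 (+1); matched 6.
No augmenting path remains; maximum matching = 6.
König certificate: {P1, P2, P3, P4, P5, P6} is a vertex cover of size 6 (every listed pair touches it), so no matching can be larger.

6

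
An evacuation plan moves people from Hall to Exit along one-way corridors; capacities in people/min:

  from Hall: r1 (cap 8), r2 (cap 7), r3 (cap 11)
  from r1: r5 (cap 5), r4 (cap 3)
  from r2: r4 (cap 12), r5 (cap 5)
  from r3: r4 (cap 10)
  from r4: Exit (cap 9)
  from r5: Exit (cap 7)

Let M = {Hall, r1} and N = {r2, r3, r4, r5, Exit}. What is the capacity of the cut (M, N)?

Edges leaving {Hall, r1}: Hall→r2 (7), Hall→r3 (11), r1→r4 (3), r1→r5 (5).
Cut capacity = 7 + 11 + 3 + 5 = 26.

26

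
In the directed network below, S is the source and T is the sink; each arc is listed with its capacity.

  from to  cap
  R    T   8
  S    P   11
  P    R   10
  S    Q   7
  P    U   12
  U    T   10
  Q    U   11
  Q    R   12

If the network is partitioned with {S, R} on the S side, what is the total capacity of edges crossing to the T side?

Edges leaving {S, R}: S→P (11), S→Q (7), R→T (8).
Cut capacity = 11 + 7 + 8 = 26.

26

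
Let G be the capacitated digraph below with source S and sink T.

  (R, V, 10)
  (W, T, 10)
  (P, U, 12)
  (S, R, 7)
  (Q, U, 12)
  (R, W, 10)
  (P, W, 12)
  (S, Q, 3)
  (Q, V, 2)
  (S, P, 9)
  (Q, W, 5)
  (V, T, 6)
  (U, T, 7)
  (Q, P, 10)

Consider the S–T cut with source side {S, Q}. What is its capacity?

45

Edges leaving {S, Q}: S→P (9), S→R (7), Q→P (10), Q→U (12), Q→V (2), Q→W (5).
Cut capacity = 9 + 7 + 10 + 12 + 2 + 5 = 45.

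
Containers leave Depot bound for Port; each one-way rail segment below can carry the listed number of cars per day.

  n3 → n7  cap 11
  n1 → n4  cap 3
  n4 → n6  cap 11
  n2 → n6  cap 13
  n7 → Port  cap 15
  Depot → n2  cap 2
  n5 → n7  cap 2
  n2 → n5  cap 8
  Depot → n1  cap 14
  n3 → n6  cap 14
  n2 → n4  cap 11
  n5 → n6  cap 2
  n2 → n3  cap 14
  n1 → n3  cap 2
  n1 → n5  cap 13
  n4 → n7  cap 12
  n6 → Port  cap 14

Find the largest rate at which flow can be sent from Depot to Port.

11

Augment Depot→n2→n6→Port: bottleneck 2, flow now 2.
Augment Depot→n1→n3→n6→Port: bottleneck 2, flow now 4.
Augment Depot→n1→n4→n6→Port: bottleneck 3, flow now 7.
Augment Depot→n1→n5→n6→Port: bottleneck 2, flow now 9.
Augment Depot→n1→n5→n7→Port: bottleneck 2, flow now 11.
No augmenting path remains; maximum flow = 11.
In the residual graph, reachable from Depot: {Depot, n1, n5}.
Min-cut edges: Depot→n2 (2), n1→n3 (2), n1→n4 (3), n5→n6 (2), n5→n7 (2); capacity 2 + 2 + 3 + 2 + 2 = 11.
This cut is saturated, so no flow can exceed 11.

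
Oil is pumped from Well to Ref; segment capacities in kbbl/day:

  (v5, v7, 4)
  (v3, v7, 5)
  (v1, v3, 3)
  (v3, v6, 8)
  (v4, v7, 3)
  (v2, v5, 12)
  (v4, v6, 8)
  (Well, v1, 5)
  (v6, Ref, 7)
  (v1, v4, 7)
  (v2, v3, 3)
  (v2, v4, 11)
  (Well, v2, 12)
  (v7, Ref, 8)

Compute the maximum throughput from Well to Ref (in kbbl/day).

Augment Well→v1→v3→v6→Ref: bottleneck 3, flow now 3.
Augment Well→v1→v4→v6→Ref: bottleneck 2, flow now 5.
Augment Well→v2→v3→v6→Ref: bottleneck 2, flow now 7.
Augment Well→v2→v3→v7→Ref: bottleneck 1, flow now 8.
Augment Well→v2→v4→v7→Ref: bottleneck 3, flow now 11.
Augment Well→v2→v5→v7→Ref: bottleneck 4, flow now 15.
No augmenting path remains; maximum flow = 15.
In the residual graph, reachable from Well: {Well, v1, v2, v3, v4, v5, v6, v7}.
Min-cut edges: v6→Ref (7), v7→Ref (8); capacity 7 + 8 = 15.
This cut is saturated, so no flow can exceed 15.

15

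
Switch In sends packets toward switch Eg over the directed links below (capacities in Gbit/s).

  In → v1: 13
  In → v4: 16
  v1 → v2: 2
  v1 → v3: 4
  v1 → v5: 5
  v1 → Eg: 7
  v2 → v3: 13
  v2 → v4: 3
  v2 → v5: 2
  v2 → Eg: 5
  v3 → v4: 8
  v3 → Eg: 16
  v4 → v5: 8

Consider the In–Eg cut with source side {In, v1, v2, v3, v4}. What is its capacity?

43

Edges leaving {In, v1, v2, v3, v4}: v1→v5 (5), v1→Eg (7), v2→v5 (2), v2→Eg (5), v3→Eg (16), v4→v5 (8).
Cut capacity = 5 + 7 + 2 + 5 + 16 + 8 = 43.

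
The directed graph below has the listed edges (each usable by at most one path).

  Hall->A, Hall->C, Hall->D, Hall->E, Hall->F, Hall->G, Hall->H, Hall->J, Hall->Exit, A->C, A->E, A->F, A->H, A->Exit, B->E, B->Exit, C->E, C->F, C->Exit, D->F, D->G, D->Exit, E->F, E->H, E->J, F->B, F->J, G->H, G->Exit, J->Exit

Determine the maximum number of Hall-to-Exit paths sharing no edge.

Assign every edge capacity 1; by Menger, the answer equals the max flow.
Path Hall→Exit (+1); total 1.
Path Hall→A→Exit (+1); total 2.
Path Hall→C→Exit (+1); total 3.
Path Hall→D→Exit (+1); total 4.
Path Hall→G→Exit (+1); total 5.
Path Hall→J→Exit (+1); total 6.
Path Hall→F→B→Exit (+1); total 7.
No residual Hall→Exit path; max flow = 7.
Certifying cut of size 7: {F→B, Hall→A, Hall→C, Hall→D, Hall→Exit, Hall→G, J→Exit}.

7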